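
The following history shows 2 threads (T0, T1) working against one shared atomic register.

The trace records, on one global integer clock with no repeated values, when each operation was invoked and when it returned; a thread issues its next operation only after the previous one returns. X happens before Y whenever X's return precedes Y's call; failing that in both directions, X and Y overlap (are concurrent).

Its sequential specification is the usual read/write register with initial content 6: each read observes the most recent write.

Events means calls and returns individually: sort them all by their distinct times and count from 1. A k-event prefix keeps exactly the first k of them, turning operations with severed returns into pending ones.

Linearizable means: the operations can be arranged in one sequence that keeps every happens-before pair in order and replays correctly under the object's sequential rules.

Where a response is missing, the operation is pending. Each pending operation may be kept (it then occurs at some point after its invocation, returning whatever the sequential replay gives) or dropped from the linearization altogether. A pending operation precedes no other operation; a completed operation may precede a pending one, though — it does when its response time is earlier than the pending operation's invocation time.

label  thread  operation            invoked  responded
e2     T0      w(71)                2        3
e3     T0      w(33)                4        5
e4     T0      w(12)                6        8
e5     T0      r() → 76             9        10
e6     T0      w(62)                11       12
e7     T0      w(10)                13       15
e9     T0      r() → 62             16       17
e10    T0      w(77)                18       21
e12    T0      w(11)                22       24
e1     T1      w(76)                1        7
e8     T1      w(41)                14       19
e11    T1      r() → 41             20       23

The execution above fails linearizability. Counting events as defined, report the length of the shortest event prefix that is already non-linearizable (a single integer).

events 1..16 are still linearizable — one witness is e2, e3, e4, e1, e5, e6, e7:
after step 1 (e2 w(71)): value 71
after step 2 (e3 w(33)): value 33
after step 3 (e4 w(12)): value 12
after step 4 (e1 w(76)): value 76
after step 5 (e5 r() → 76): value 76
after step 6 (e6 w(62)): value 62
after step 7 (e7 w(10)): value 10
include event 17 — e9 responding at 17 — and every candidate order breaks
include/drop combinations of the 1 pending operation (e8) were all tried; none helps
one such order, e1, e2, e3, e4, e5, e6, e7, e9 (pending dropped), breaks at step 5 where e5 r() → 76 is illegal
one such order, e2, e1, e3, e4, e5, e6, e7, e9 (pending dropped), breaks at step 5 where e5 r() → 76 is illegal

17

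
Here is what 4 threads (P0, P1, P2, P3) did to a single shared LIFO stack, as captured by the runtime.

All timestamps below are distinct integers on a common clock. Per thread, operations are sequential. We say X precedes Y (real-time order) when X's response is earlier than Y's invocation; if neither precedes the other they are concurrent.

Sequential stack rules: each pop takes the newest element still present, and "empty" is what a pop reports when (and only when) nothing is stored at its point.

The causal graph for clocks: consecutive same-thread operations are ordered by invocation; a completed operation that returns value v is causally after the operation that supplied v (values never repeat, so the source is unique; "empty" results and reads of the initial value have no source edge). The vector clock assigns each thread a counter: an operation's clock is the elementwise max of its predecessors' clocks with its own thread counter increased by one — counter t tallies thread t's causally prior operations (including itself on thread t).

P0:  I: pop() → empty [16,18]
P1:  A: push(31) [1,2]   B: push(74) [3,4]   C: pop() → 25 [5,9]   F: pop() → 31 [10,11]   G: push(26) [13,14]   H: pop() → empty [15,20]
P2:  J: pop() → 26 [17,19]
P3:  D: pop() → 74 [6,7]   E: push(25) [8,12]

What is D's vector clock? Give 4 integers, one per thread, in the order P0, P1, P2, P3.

A, invoked 1, has no incoming edges; only P1's bump applies → (0, 1, 0, 0)
I, invoked 16, has no incoming edges; only P0's bump applies → (1, 0, 0, 0)
B (invocation 3): componentwise max over VC(A)=(0, 1, 0, 0), +1 at P1, giving (0, 2, 0, 0)
D (invocation 6): componentwise max over VC(B)=(0, 2, 0, 0), +1 at P3, giving (0, 2, 0, 1)
E (invocation 8): componentwise max over VC(D)=(0, 2, 0, 1), +1 at P3, giving (0, 2, 0, 2)
C (invocation 5): componentwise max over VC(B)=(0, 2, 0, 0), VC(E)=(0, 2, 0, 2), +1 at P1, giving (0, 3, 0, 2)
F (invocation 10): componentwise max over VC(A)=(0, 1, 0, 0), VC(C)=(0, 3, 0, 2), +1 at P1, giving (0, 4, 0, 2)
G (invocation 13): componentwise max over VC(F)=(0, 4, 0, 2), +1 at P1, giving (0, 5, 0, 2)
J (invocation 17): componentwise max over VC(G)=(0, 5, 0, 2), +1 at P2, giving (0, 5, 1, 2)
H (invocation 15): componentwise max over VC(G)=(0, 5, 0, 2), +1 at P1, giving (0, 6, 0, 2)
target: VC(D) = (0, 2, 0, 1)

(0, 2, 0, 1)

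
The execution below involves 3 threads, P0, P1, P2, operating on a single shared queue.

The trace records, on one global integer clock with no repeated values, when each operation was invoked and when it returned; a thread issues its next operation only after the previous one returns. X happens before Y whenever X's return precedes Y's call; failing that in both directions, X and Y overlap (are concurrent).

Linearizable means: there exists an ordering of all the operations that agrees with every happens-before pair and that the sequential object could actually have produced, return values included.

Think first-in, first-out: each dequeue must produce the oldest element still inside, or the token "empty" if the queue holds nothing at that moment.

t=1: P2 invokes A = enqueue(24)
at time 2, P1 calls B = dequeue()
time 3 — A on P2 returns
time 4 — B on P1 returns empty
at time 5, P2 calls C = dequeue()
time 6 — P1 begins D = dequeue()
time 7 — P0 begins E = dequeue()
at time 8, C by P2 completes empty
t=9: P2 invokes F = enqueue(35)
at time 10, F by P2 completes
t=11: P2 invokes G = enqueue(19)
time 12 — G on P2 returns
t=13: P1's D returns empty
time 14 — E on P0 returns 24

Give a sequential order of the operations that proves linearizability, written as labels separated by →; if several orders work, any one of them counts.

1. B dequeue() → empty, leaving queue <>
2. A enqueue(24), leaving queue <24>
3. E dequeue() → 24, leaving queue <>
4. C dequeue() → empty, leaving queue <>
5. D dequeue() → empty, leaving queue <>
6. F enqueue(35), leaving queue <35>
7. G enqueue(19), leaving queue <35,19>

B → A → E → C → D → F → G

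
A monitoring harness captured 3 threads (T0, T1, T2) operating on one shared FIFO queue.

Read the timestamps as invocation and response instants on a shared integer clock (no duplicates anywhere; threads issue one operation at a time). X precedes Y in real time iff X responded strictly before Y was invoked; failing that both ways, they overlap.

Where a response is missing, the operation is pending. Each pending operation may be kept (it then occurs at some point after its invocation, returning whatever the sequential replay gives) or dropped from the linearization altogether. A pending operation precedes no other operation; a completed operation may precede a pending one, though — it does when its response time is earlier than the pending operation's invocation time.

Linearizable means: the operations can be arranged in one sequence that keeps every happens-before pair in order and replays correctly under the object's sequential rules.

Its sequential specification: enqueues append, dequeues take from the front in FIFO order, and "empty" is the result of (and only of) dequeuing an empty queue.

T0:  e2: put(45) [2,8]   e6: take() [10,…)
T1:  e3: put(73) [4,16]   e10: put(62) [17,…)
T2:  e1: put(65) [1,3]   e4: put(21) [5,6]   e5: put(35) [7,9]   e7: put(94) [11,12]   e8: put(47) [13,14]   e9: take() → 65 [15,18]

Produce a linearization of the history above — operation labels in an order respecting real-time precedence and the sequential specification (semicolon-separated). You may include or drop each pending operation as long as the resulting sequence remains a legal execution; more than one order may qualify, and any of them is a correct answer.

after step 1 (e1 put(65)): queue <65>
after step 2 (e2 put(45)): queue <65,45>
after step 3 (e3 put(73)): queue <65,45,73>
after step 4 (e4 put(21)): queue <65,45,73,21>
after step 5 (e5 put(35)): queue <65,45,73,21,35>
after step 6 (e7 put(94)): queue <65,45,73,21,35,94>
after step 7 (e8 put(47)): queue <65,45,73,21,35,94,47>
after step 8 (e9 take() → 65): queue <45,73,21,35,94,47>

e1; e2; e3; e4; e5; e7; e8; e9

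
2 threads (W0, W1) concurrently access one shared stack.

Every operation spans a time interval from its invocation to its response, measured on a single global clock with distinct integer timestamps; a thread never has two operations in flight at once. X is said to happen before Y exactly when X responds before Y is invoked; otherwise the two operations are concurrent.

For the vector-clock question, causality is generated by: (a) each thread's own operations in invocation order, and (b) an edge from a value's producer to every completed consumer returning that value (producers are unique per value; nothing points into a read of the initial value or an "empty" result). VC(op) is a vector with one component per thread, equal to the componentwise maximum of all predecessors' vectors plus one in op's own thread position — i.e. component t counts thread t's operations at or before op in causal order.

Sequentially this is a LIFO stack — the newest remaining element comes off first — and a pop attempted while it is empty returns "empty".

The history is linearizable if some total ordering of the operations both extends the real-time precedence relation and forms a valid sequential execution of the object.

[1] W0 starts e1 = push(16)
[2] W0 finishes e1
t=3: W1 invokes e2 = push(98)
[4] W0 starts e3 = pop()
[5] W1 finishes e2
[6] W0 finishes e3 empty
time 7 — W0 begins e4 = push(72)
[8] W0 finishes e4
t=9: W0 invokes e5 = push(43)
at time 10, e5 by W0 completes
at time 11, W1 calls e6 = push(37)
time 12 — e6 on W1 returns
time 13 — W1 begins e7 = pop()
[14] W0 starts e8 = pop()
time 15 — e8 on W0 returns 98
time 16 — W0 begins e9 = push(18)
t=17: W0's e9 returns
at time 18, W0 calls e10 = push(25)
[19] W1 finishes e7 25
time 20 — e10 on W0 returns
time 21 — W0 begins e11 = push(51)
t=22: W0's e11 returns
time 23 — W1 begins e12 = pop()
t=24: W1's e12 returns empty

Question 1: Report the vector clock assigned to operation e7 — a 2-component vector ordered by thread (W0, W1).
Answer: (7, 3)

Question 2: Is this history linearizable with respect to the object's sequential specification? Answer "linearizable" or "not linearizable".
already the first 6 events (up to e3's response at time 6) admit no linearization; the first 5 still do
checked exhaustively: 2 real-time-consistent orders of 3 completed operations, zero legal stack replays
for example e1, e2, e3 fails at step 3: e3 pop() → empty is not legal there
for example e1, e3, e2 fails at step 2: e3 pop() → empty is not legal there

not linearizable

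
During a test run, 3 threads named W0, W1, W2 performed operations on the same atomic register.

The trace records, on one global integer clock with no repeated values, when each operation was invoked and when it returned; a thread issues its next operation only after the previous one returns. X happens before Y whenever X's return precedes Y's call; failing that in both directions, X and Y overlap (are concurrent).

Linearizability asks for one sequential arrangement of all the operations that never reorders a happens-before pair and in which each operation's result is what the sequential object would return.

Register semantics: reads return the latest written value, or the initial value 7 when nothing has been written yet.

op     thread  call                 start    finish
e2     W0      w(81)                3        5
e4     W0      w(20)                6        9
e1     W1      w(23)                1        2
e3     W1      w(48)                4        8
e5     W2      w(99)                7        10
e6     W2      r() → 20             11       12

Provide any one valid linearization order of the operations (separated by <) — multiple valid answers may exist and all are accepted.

e1 < e2 < e3 < e5 < e4 < e6

step 1: e1 w(23) — value 23
step 2: e2 w(81) — value 81
step 3: e3 w(48) — value 48
step 4: e5 w(99) — value 99
step 5: e4 w(20) — value 20
step 6: e6 r() → 20 — value 20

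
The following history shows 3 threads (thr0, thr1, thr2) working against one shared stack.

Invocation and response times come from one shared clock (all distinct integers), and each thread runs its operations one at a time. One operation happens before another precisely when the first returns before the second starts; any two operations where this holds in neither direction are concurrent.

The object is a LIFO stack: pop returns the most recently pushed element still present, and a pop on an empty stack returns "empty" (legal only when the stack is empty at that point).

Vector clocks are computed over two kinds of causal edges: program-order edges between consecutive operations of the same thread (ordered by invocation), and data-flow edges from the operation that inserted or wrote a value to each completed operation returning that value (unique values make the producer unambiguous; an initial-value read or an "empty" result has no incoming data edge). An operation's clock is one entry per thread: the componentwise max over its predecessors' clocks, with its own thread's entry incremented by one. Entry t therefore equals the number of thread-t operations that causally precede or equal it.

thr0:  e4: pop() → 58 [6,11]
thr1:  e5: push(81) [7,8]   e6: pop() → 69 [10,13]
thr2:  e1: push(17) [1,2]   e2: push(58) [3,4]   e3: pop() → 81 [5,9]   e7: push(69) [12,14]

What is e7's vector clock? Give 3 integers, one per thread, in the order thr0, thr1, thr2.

root op e1, invoked 1: fresh clock plus thr2's own tick → (0, 0, 1)
root op e5, invoked 7: fresh clock plus thr1's own tick → (0, 1, 0)
e2, invoked 3, takes VC(e1)=(0, 0, 1) under max, adds 1 for thr2 → (0, 0, 2)
e4, invoked 6, takes VC(e2)=(0, 0, 2) under max, adds 1 for thr0 → (1, 0, 2)
e3, invoked 5, takes VC(e2)=(0, 0, 2), VC(e5)=(0, 1, 0) under max, adds 1 for thr2 → (0, 1, 3)
e7, invoked 12, takes VC(e3)=(0, 1, 3) under max, adds 1 for thr2 → (0, 1, 4)
e6, invoked 10, takes VC(e5)=(0, 1, 0), VC(e7)=(0, 1, 4) under max, adds 1 for thr1 → (0, 2, 4)
target: VC(e7) = (0, 1, 4)

(0, 1, 4)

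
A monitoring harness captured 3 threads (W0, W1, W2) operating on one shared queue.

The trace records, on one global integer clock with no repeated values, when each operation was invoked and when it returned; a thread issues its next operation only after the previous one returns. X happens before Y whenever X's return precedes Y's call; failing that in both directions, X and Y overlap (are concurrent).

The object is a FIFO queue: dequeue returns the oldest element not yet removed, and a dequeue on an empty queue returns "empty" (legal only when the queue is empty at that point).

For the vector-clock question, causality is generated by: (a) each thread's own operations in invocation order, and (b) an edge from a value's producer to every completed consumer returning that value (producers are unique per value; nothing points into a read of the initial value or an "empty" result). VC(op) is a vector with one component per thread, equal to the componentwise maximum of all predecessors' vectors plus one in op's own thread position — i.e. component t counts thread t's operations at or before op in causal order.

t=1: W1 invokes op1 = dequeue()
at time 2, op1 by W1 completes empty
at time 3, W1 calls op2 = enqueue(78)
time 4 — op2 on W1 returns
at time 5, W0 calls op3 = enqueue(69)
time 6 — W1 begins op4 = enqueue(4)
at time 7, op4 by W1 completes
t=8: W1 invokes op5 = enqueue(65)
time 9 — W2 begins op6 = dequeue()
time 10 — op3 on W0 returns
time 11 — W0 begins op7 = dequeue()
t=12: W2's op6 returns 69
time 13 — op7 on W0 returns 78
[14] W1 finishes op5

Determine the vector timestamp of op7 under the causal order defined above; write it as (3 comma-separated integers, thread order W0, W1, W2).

(2, 2, 0)

VC(op1, invoked at 1): no causal predecessors; +1 on W1 → (0, 1, 0)
VC(op3, invoked at 5): no causal predecessors; +1 on W0 → (1, 0, 0)
merge at op2 (invoked 3): VC(op1)=(0, 1, 0), own-thread bump on W1 → (0, 2, 0)
merge at op6 (invoked 9): VC(op3)=(1, 0, 0), own-thread bump on W2 → (1, 0, 1)
merge at op4 (invoked 6): VC(op2)=(0, 2, 0), own-thread bump on W1 → (0, 3, 0)
merge at op5 (invoked 8): VC(op4)=(0, 3, 0), own-thread bump on W1 → (0, 4, 0)
merge at op7 (invoked 11): VC(op2)=(0, 2, 0), VC(op3)=(1, 0, 0), own-thread bump on W0 → (2, 2, 0)
target: VC(op7) = (2, 2, 0)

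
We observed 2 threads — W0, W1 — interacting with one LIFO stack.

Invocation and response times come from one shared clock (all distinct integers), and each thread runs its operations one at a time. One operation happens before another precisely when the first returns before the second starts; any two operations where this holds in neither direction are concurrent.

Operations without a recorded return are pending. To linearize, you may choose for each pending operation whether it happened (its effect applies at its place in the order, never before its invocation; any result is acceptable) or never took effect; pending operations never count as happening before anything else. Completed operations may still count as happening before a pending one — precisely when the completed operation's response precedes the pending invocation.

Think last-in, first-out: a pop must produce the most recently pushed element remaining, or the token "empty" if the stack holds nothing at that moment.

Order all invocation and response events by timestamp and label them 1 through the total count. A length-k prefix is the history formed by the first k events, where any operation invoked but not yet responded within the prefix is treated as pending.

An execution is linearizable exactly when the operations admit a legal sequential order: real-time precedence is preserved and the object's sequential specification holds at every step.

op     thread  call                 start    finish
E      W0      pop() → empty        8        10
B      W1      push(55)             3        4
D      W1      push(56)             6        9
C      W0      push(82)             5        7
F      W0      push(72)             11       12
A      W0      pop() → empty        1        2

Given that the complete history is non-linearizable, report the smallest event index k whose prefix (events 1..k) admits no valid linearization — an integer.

a valid linearization of events 1..9 exists, for instance A, B, C, D:
1. A pop() → empty, leaving stack <>
2. B push(55), leaving stack <55>
3. C push(82), leaving stack <55,82>
4. D push(56), leaving stack <55,82,56>
adding event 10 (E responds at 10) leaves no legal real-time order
take A, B, C, D, E: step 5 already fails, because E pop() → empty cannot occur there
take A, B, C, E, D: step 4 already fails, because E pop() → empty cannot occur there

10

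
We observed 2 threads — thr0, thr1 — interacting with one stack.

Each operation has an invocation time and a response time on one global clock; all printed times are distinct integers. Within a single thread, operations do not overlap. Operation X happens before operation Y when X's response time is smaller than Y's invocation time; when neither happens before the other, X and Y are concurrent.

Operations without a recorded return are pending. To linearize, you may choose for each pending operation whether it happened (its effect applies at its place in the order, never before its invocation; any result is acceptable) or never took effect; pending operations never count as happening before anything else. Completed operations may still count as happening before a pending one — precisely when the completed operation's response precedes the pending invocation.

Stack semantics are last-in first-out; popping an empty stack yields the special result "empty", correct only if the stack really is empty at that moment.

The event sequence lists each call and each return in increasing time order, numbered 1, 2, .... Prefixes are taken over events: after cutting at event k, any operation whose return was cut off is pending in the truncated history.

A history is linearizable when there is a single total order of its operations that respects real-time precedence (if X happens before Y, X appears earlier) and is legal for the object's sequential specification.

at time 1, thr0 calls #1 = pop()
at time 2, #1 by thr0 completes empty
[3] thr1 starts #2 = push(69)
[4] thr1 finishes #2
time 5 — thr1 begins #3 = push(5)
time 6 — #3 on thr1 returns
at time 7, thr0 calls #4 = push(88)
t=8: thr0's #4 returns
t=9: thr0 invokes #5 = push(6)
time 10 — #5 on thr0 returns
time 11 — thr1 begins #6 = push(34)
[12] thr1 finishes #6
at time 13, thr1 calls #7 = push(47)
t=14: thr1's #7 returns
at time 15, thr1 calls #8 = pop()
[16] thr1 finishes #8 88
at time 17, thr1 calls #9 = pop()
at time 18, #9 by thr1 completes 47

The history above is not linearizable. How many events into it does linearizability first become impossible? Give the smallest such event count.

16

events 1..15 are linearizable, e.g. via #1, #2, #3, #4, #5, #6, #7:
after step 1 (#1 pop() → empty): stack <>
after step 2 (#2 push(69)): stack <69>
after step 3 (#3 push(5)): stack <69,5>
after step 4 (#4 push(88)): stack <69,5,88>
after step 5 (#5 push(6)): stack <69,5,88,6>
after step 6 (#6 push(34)): stack <69,5,88,6,34>
after step 7 (#7 push(47)): stack <69,5,88,6,34,47>
adding event 16 (#8 responds at 16) leaves no legal real-time order
sample order #1, #2, #3, #4, #5, #6, #7, #8 stalls at step 8 — #8 pop() → 88 has no legal effect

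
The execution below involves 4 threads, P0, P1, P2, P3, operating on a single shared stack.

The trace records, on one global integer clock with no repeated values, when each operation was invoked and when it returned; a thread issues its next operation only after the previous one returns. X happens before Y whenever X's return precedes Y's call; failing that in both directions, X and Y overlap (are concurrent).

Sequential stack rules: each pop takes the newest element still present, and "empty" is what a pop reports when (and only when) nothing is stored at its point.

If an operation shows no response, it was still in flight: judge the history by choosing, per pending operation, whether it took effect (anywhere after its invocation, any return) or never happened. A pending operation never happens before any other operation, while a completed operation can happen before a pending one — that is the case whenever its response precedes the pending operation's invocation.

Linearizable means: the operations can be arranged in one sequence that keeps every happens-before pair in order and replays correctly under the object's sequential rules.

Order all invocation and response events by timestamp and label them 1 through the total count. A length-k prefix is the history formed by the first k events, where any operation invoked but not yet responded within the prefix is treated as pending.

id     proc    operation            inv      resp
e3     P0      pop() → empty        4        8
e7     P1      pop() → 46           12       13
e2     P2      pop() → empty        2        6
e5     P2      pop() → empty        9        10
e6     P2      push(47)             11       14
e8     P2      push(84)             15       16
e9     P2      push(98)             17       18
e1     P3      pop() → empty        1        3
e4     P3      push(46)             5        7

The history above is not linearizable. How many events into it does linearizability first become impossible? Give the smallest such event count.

10

one valid order for events 1..9 is e1, e2, e3, e4:
after step 1 (e1 pop() → empty): stack <>
after step 2 (e2 pop() → empty): stack <>
after step 3 (e3 pop() → empty): stack <>
after step 4 (e4 push(46)): stack <46>
include event 10 — e5 responding at 10 — and every candidate order breaks
for example e1, e2, e3, e4, e5 fails at step 5: e5 pop() → empty is not legal there
for example e1, e2, e4, e3, e5 fails at step 4: e3 pop() → empty is not legal there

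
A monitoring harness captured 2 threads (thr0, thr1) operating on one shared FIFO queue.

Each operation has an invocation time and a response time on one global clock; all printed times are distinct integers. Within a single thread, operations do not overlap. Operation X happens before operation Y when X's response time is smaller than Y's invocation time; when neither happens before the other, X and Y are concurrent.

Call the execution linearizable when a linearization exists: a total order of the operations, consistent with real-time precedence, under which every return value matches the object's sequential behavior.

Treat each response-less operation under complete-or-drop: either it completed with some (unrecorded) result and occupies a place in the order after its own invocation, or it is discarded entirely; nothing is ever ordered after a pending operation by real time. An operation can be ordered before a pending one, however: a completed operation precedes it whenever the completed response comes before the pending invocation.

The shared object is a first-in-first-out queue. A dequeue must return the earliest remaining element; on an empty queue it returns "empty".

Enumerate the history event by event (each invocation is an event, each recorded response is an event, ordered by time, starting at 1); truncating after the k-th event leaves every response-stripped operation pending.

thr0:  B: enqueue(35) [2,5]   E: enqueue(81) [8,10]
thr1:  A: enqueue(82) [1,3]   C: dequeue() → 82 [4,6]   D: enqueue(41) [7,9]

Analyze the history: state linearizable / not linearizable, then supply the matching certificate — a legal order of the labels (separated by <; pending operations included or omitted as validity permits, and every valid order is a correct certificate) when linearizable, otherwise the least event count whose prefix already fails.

1. A enqueue(82), leaving queue <82>
2. B enqueue(35), leaving queue <82,35>
3. C dequeue() → 82, leaving queue <35>
4. D enqueue(41), leaving queue <35,41>
5. E enqueue(81), leaving queue <35,41,81>

linearizable — witness: A < B < C < D < E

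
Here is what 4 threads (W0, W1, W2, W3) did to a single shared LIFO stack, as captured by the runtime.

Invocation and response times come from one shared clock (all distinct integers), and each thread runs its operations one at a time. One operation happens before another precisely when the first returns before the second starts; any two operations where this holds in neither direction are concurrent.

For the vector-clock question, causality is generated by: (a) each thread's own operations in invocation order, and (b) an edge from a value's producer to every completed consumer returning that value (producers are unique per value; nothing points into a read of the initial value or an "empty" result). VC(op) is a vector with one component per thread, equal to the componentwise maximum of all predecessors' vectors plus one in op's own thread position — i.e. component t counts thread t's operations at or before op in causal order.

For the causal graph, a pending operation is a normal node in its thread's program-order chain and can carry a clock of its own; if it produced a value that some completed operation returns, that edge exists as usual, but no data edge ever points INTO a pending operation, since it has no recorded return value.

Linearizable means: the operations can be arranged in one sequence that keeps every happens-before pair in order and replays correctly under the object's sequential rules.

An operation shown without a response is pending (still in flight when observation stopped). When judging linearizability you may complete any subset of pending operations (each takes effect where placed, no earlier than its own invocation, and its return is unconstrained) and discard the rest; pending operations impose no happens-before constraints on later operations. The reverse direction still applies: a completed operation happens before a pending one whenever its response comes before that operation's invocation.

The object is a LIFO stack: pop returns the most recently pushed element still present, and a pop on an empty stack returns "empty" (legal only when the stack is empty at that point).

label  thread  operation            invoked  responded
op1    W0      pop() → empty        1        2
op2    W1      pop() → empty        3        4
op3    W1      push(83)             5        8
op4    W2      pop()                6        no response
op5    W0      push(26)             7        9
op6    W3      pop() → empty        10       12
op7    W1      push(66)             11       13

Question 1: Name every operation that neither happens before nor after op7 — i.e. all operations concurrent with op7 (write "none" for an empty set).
Answer: op4, op6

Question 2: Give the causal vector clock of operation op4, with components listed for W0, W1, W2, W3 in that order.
Answer: (0, 0, 1, 0)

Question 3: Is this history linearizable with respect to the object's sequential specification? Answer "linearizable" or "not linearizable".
not linearizable

through event 11 a valid linearization exists; event 12 (op6 responding at time 12) ends that
all 2 real-time-respecting orders fail — 5 completed LIFO stack operations, no legal replay
completion choices over the 2 pending operations (op4, op7) were checked; none helps
e.g. op1, op2, op3, op5, op6 (pending dropped): illegal at step 5, since op6 pop() → empty cannot apply there
e.g. op1, op2, op5, op3, op6 (pending dropped): illegal at step 5, since op6 pop() → empty cannot apply there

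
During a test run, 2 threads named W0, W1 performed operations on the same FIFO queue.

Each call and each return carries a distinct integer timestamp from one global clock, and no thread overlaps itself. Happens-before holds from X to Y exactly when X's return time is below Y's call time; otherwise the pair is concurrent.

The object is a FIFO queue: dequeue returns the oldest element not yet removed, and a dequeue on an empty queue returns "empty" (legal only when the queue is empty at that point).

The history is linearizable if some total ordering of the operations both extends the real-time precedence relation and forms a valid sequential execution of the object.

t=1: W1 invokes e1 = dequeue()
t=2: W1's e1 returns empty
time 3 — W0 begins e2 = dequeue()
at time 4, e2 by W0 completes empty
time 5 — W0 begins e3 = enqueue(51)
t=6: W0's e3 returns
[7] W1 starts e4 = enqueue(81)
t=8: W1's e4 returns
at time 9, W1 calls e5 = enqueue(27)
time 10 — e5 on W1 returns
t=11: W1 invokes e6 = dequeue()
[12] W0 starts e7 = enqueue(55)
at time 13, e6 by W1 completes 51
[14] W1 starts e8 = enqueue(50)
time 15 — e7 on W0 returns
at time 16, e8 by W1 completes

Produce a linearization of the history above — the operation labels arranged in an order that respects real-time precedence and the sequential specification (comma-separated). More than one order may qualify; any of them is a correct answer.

e1, e2, e3, e4, e5, e6, e7, e8

after step 1 (e1 dequeue() → empty): queue <>
after step 2 (e2 dequeue() → empty): queue <>
after step 3 (e3 enqueue(51)): queue <51>
after step 4 (e4 enqueue(81)): queue <51,81>
after step 5 (e5 enqueue(27)): queue <51,81,27>
after step 6 (e6 dequeue() → 51): queue <81,27>
after step 7 (e7 enqueue(55)): queue <81,27,55>
after step 8 (e8 enqueue(50)): queue <81,27,55,50>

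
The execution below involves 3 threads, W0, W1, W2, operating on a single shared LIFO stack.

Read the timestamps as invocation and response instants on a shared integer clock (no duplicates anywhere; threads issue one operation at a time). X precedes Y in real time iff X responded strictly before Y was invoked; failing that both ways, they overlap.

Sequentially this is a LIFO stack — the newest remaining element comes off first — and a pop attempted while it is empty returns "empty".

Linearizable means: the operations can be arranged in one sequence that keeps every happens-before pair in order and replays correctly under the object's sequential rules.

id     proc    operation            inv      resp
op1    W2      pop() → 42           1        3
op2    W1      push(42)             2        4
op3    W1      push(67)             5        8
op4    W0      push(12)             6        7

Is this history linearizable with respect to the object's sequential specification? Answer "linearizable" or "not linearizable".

one valid linearization: op2, op1, op3, op4
after step 1 (op2 push(42)): stack <42>
after step 2 (op1 pop() → 42): stack <>
after step 3 (op3 push(67)): stack <67>
after step 4 (op4 push(12)): stack <67,12>

linearizable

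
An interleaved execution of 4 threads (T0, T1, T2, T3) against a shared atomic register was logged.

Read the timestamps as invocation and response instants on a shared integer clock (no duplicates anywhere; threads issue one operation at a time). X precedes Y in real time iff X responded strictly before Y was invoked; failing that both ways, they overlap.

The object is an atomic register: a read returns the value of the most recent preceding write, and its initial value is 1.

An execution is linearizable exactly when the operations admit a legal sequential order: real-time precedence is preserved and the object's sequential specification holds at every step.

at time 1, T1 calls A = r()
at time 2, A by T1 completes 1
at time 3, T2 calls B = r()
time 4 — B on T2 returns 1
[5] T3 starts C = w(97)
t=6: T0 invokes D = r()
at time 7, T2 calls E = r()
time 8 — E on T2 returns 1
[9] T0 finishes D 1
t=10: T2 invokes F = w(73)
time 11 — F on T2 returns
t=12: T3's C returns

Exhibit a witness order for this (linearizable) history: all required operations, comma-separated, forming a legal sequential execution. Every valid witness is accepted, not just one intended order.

1. A r() → 1, leaving value 1
2. B r() → 1, leaving value 1
3. D r() → 1, leaving value 1
4. E r() → 1, leaving value 1
5. C w(97), leaving value 97
6. F w(73), leaving value 73

A, B, D, E, C, F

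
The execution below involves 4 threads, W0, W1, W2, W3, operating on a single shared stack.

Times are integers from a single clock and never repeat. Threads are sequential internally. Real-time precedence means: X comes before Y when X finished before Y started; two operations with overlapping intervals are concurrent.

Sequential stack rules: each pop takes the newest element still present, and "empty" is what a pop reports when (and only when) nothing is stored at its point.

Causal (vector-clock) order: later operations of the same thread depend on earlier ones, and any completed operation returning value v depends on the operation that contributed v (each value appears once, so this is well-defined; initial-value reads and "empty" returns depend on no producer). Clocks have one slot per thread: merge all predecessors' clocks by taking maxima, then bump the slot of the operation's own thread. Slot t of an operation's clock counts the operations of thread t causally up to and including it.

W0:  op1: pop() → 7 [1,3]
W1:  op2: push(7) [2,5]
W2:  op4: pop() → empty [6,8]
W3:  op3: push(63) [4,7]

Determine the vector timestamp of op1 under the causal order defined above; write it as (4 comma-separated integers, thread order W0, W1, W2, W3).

no predecessors for op3 (invoked 4): W3 increments from zero → (0, 0, 0, 1)
no predecessors for op4 (invoked 6): W2 increments from zero → (0, 0, 1, 0)
no predecessors for op2 (invoked 2): W1 increments from zero → (0, 1, 0, 0)
from VC(op2)=(0, 1, 0, 0), op1 (invoked 1) maxes components and bumps W0 → (1, 1, 0, 0)
target: VC(op1) = (1, 1, 0, 0)

(1, 1, 0, 0)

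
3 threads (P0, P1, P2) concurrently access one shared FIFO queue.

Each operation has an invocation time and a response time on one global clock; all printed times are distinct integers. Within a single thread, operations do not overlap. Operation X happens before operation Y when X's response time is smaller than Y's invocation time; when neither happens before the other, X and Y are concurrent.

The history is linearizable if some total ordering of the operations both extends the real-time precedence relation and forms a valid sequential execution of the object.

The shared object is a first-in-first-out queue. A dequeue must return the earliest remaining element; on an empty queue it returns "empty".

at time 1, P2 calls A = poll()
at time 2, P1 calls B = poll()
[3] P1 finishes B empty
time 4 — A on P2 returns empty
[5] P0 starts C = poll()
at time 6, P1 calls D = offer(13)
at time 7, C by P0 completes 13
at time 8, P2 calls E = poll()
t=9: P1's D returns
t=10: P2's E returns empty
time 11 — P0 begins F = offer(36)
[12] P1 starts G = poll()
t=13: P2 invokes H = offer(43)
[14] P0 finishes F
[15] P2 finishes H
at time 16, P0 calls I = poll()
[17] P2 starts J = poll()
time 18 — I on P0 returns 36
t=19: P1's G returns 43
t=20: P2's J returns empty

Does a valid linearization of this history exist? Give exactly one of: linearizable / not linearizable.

a witness: A, B, D, C, E, F, H, I, G, J
step 1: A poll() → empty — queue <>
step 2: B poll() → empty — queue <>
step 3: D offer(13) — queue <13>
step 4: C poll() → 13 — queue <>
step 5: E poll() → empty — queue <>
step 6: F offer(36) — queue <36>
step 7: H offer(43) — queue <36,43>
step 8: I poll() → 36 — queue <43>
step 9: G poll() → 43 — queue <>
step 10: J poll() → empty — queue <>

linearizable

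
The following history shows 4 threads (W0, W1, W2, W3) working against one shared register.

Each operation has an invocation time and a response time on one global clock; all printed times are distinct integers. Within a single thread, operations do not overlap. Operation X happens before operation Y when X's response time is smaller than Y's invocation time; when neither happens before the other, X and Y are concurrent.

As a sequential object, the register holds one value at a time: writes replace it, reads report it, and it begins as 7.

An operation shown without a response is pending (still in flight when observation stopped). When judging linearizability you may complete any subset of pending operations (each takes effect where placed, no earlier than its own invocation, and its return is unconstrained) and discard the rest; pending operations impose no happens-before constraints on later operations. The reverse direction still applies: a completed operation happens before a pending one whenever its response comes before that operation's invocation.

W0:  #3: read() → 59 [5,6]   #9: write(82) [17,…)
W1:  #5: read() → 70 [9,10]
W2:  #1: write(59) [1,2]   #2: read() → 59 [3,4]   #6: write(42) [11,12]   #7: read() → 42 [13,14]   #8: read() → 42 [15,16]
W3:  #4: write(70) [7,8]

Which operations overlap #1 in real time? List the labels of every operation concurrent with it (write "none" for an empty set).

#1 runs from 1 to 2; window-overlapping ops are concurrent
#2 [3,4]: after
#3 [5,6]: after
#4 [7,8]: after
#5 [9,10]: after
#6 [11,12]: after
#7 [13,14]: after
#8 [15,16]: after
#9 [17,…): after

none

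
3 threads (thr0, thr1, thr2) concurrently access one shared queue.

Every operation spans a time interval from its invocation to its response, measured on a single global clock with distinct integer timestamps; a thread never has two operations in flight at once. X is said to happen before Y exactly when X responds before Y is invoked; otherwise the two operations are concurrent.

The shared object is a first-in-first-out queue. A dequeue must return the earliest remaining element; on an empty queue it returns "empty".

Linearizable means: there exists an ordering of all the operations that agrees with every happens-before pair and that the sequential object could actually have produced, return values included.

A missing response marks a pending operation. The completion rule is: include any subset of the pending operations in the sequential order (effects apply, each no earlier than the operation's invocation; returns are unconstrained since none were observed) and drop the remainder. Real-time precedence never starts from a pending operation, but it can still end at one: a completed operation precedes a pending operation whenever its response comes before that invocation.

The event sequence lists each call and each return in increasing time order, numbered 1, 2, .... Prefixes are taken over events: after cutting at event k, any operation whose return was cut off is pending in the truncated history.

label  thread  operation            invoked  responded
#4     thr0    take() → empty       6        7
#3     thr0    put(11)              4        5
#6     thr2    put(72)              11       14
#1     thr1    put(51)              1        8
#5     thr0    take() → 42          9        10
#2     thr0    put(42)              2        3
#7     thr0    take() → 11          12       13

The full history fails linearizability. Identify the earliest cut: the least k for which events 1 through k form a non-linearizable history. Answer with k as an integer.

events 1..6 are still linearizable — one witness is #1, #2, #3:
1. #1 put(51) (pending, included), leaving queue <51>
2. #2 put(42), leaving queue <51,42>
3. #3 put(11), leaving queue <51,42,11>
event 7 — #4's response, time 7 — after it, nothing linearizes
no escape via the 1 pending operation (#1): every completion choice fails
e.g. #2, #3, #4 (pending dropped): illegal at step 3, since #4 take() → empty cannot apply there

7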